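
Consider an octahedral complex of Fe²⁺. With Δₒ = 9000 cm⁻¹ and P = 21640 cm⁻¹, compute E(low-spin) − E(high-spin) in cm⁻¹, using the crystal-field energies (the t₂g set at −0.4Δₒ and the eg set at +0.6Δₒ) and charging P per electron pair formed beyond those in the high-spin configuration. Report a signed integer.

Fe is in group 8, so Fe²⁺ is d⁶ (8 − 2 = 6).
High-spin d⁶ fills as t₂g⁴ eg² with CFSE 4(−0.4) + 2(+0.6) = -0.4Δₒ = -3600 cm⁻¹.
Low-spin t₂g⁶ eg⁰ gives -2.4Δₒ = -21600 cm⁻¹, but forming 2 extra pairs costs 2P = 43280 cm⁻¹, so E(LS) = -21600 + 43280 = 21680 cm⁻¹.
Thus E(LS) − E(HS) = 25280 cm⁻¹.

25280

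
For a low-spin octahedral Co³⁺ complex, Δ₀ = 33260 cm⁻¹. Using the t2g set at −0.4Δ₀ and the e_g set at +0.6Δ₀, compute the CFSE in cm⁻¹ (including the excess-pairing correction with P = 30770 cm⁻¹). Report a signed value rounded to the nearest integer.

Co sits in group 9; removing 3 electrons leaves Co³⁺ with 9 − 3 = 6 d electrons.
Electron filling gives t2g^6 e_g^0.
The orbital stabilization is -2.4Δ₀ = -2.4 × 33260 = -79824 cm⁻¹.
Pairing penalty: 3 pairs vs 1 in the high-spin reference → 2 extra × P = 61540 cm⁻¹.
Net CFSE = -79824 + 61540 = -18284 cm⁻¹.

-18284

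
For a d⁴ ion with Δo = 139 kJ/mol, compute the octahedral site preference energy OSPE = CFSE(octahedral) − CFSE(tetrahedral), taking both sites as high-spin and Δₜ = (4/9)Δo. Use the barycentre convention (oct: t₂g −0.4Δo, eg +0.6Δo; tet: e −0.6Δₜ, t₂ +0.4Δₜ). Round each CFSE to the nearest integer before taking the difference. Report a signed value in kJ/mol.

-58

Octahedral (high-spin): t2g^3 e_g^1, CFSE = 3(−0.4) + 1(+0.6) = -0.6Δo = -0.6 × 139 = -83 kJ/mol.
Tetrahedral e^2 t2^2 gives -0.4Δₜ = -0.4 × (4/9) × 139 = -25 kJ/mol.
OSPE = -83 − (-25) = -58 kJ/mol.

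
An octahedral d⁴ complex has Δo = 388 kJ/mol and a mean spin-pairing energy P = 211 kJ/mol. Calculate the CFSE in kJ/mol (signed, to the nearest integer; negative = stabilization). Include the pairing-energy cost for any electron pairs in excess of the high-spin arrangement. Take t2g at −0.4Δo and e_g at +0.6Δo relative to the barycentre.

Since Δo = 388 kJ/mol > P = 211 kJ/mol, the complex adopts the low-spin configuration.
Filling d⁴ accordingly: t2g^4 e_g^0.
Orbital CFSE = -1.6Δo = -1.6 × 388 = -621 kJ/mol.
Excess pairs vs high-spin: 1 − 0 = 1; pairing cost = +211 kJ/mol.
Net CFSE = -621 + 211 = -410 kJ/mol.

-410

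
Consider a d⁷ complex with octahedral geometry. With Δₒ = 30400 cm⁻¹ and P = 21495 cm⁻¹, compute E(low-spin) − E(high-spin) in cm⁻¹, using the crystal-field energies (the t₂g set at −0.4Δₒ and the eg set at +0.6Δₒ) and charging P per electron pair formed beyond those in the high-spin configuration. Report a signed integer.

-8905

In the high-spin limit (t₂g⁵ eg²) the orbital term is -0.8Δₒ = -24320 cm⁻¹, with no excess pairing.
Low-spin: t₂g⁶ eg¹, orbital CFSE = -1.8Δₒ = -54720 cm⁻¹; plus 1 excess pair × P = +21495 cm⁻¹; total -33225 cm⁻¹.
Thus E(LS) − E(HS) = -8905 cm⁻¹.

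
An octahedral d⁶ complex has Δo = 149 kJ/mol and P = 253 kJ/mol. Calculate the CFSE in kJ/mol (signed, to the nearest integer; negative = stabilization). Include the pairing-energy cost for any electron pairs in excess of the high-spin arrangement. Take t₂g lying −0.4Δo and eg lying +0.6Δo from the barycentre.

Δo < P, so pairing is avoided: the ground state is high-spin.
Filling d⁶ accordingly: t₂g⁴ eg².
Orbital CFSE = -0.4Δo = -0.4 × 149 = -60 kJ/mol.
High-spin has no excess pairs, so no pairing correction applies.

-60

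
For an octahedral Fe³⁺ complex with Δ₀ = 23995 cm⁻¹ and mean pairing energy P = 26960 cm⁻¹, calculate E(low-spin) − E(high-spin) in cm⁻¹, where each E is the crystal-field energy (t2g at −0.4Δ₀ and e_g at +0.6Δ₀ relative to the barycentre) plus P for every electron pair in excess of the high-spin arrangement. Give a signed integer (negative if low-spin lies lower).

5930

Fe³⁺: group 8, so d-count = 8 − 3 = 5.
High-spin: t2g^3 e_g^2, CFSE = 0.0Δ₀ = 0 cm⁻¹.
For low-spin the configuration is t2g^5 e_g^0: orbital energy -2.0 × 23995 = -47990 cm⁻¹, and 2 additional pairs relative to high-spin add 53920 cm⁻¹, giving 5930 cm⁻¹.
The difference is 5930 − (0) = 5930 cm⁻¹, so high-spin lies lower.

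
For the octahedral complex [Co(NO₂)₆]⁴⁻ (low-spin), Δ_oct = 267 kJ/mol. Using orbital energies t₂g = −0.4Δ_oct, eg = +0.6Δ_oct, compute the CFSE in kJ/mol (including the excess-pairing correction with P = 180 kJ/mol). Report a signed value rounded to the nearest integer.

-301

Each NO₂⁻ contributes -1; 6 × (-1) = -6. With overall charge -4, Co is in the +2 oxidation state.
Co is in group 9, so Co²⁺ is d⁷ (9 − 2 = 7).
Configuration: t₂g⁶ eg¹.
Orbital CFSE = 6(-0.4) + 1(0.6) = -1.8Δ_oct = -1.8 × 267 = -481 kJ/mol.
Pairing penalty: 3 pairs vs 2 in the high-spin reference → 1 extra × P = 180 kJ/mol.
Combining: -481 + 180 = -301 kJ/mol.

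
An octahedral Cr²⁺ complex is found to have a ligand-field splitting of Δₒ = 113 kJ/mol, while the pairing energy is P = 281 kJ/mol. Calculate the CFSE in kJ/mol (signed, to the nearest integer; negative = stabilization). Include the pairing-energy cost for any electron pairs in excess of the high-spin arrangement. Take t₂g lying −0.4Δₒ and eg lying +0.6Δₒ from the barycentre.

Cr is in group 6, so Cr²⁺ is d⁴ (6 − 2 = 4).
Δₒ < P, so pairing is avoided: the ground state is high-spin.
Filling d⁴ accordingly: t₂g³ eg¹.
Orbital CFSE = -0.6Δₒ = -0.6 × 113 = -68 kJ/mol.
High-spin has no excess pairs, so no pairing correction applies.

-68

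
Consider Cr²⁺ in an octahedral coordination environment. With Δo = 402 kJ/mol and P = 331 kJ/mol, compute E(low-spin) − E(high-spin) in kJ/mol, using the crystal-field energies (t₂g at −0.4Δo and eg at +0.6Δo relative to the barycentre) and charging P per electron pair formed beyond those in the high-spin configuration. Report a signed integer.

Cr²⁺: group 6, so d-count = 6 − 2 = 4.
High-spin: t₂g³ eg¹, CFSE = -0.6Δo = -241 kJ/mol.
Low-spin t₂g⁴ eg⁰ gives -1.6Δo = -643 kJ/mol, but forming 1 extra pair costs 1P = 331 kJ/mol, so E(LS) = -643 + 331 = -312 kJ/mol.
Thus E(LS) − E(HS) = -71 kJ/mol.

-71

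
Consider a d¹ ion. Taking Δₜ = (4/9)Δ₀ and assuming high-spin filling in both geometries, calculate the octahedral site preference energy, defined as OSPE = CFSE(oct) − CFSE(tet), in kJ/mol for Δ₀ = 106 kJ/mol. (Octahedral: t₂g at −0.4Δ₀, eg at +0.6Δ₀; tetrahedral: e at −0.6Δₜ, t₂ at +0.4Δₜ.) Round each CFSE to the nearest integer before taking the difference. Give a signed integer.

-14

In an octahedral site d¹ (HS) is t₂g¹ eg⁰, giving CFSE(oct) = -0.4Δ₀ = -42 kJ/mol.
In a tetrahedral site the filling is e¹ t₂⁰: CFSE(tet) = -0.6Δₜ = -0.6 × (4/9)(106) = -28 kJ/mol.
OSPE = -42 − (-28) = -14 kJ/mol.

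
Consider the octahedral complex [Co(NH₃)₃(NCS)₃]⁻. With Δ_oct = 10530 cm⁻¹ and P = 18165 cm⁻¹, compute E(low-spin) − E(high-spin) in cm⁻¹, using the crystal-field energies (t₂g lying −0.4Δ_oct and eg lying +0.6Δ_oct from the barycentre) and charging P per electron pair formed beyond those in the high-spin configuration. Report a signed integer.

Ligand charges: 3×(+0) from NH₃ and 3×(-1) from NCS⁻ sum to -3; with overall charge -1, Co is +2.
Co²⁺: group 9, so d-count = 9 − 2 = 7.
In the high-spin limit (t₂g⁵ eg²) the orbital term is -0.8Δ_oct = -8424 cm⁻¹, with no excess pairing.
For low-spin the configuration is t₂g⁶ eg¹: orbital energy -1.8 × 10530 = -18954 cm⁻¹, and 1 additional pair relative to high-spin adds 18165 cm⁻¹, giving -789 cm⁻¹.
Thus E(LS) − E(HS) = 7635 cm⁻¹.

7635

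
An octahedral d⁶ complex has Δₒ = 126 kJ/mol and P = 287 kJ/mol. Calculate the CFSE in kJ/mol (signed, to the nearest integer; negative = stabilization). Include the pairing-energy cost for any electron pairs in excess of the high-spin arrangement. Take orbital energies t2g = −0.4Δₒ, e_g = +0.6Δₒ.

Δₒ < P, so pairing is avoided: the ground state is high-spin.
Filling d⁶ accordingly: t2g^4 e_g^2.
Orbital CFSE = -0.4Δₒ = -0.4 × 126 = -50 kJ/mol.
High-spin has no excess pairs, so no pairing correction applies.

-50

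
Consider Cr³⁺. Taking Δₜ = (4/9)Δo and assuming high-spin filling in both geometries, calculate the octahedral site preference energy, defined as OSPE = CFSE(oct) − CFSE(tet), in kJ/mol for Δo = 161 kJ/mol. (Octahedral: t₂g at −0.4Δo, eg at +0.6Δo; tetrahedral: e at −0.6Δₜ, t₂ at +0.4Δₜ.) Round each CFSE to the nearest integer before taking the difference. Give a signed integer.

-136

Group 6 minus oxidation state +3 gives a d³ configuration for Cr³⁺.
Octahedral high-spin t₂g³ eg⁰: CFSE = -1.2 × 161 = -193 kJ/mol.
Tetrahedral: e² t₂¹, CFSE = 2(−0.6) + 1(+0.4) = -0.8Δₜ = -0.8 × (4/9) × 161 = -57 kJ/mol.
OSPE = -193 − (-57) = -136 kJ/mol.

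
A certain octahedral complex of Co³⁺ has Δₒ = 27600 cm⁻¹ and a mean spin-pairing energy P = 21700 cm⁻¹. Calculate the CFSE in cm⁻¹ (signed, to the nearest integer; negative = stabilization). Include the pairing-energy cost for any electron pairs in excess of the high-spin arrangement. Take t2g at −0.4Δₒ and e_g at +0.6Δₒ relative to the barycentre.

-22840

Group 9 minus oxidation state +3 gives a d⁶ configuration for Co³⁺.
With Δₒ > P the complex is low-spin.
Configuration: t2g^6 e_g^0.
Orbital CFSE = -2.4Δₒ = -2.4 × 27600 = -66240 cm⁻¹.
Excess pairs vs high-spin: 3 − 1 = 2; pairing cost = +43400 cm⁻¹.
Net CFSE = -66240 + 43400 = -22840 cm⁻¹.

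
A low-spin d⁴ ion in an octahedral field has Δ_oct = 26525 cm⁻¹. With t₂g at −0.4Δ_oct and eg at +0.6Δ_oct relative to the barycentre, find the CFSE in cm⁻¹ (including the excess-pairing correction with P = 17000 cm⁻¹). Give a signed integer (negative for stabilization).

The d⁴ electrons fill as t₂g⁴ eg⁰.
The orbital stabilization is -1.6Δ_oct = -1.6 × 26525 = -42440 cm⁻¹.
Relative to high-spin t₂g³ eg¹ (0 paired), the low-spin configuration has 1 additional pair, contributing +1 × 17000 = +17000 cm⁻¹.
Combining: -42440 + 17000 = -25440 cm⁻¹.

-25440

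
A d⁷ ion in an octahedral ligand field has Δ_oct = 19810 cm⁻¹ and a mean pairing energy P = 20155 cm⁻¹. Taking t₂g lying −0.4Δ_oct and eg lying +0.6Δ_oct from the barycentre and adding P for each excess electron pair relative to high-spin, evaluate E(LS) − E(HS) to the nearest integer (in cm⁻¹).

High-spin: t₂g⁵ eg², CFSE = -0.8Δ_oct = -15848 cm⁻¹.
For low-spin the configuration is t₂g⁶ eg¹: orbital energy -1.8 × 19810 = -35658 cm⁻¹, and 1 additional pair relative to high-spin adds 20155 cm⁻¹, giving -15503 cm⁻¹.
The difference is -15503 − (-15848) = 345 cm⁻¹, so high-spin lies lower.

345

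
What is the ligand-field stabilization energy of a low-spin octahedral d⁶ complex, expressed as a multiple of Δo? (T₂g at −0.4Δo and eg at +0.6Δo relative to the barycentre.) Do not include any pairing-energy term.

-2.4 Δo

Configuration: t₂g⁶ eg⁰.
CFSE = 6(-0.4Δo) + 0(0.6Δo) = -2.4Δo + 0.0Δo = -2.4Δo.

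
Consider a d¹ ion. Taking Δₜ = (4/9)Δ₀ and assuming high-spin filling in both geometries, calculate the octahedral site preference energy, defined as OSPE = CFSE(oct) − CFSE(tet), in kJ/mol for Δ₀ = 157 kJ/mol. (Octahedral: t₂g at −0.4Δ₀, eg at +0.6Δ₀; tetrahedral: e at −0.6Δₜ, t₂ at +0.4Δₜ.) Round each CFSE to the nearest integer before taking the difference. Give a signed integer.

-21

Octahedral (high-spin): t2g^1 e_g^0, CFSE = 1(−0.4) + 0(+0.6) = -0.4Δ₀ = -0.4 × 157 = -63 kJ/mol.
In a tetrahedral site the filling is e^1 t2^0: CFSE(tet) = -0.6Δₜ = -0.6 × (4/9)(157) = -42 kJ/mol.
OSPE = -63 − (-42) = -21 kJ/mol.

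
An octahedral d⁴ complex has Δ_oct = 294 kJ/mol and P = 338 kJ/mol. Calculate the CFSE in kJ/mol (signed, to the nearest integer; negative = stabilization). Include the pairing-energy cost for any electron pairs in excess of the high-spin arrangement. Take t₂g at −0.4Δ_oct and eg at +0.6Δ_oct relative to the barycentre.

-176

Δ_oct < P, so pairing is avoided: the ground state is high-spin.
That gives t₂g³ eg¹.
Orbital CFSE = -0.6Δ_oct = -0.6 × 294 = -176 kJ/mol.
High-spin has no excess pairs, so no pairing correction applies.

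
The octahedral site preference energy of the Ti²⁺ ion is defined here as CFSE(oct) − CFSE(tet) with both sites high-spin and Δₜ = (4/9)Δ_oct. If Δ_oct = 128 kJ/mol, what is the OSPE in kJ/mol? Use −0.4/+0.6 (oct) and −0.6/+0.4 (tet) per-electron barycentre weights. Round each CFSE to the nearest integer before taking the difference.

-34

Ti sits in group 4; removing 2 electrons leaves Ti²⁺ with 4 − 2 = 2 d electrons.
In an octahedral site d² (HS) is t2g^2 e_g^0, giving CFSE(oct) = -0.8Δ_oct = -102 kJ/mol.
Tetrahedral e^2 t2^0 gives -1.2Δₜ = -1.2 × (4/9) × 128 = -68 kJ/mol.
OSPE = -102 − (-68) = -34 kJ/mol.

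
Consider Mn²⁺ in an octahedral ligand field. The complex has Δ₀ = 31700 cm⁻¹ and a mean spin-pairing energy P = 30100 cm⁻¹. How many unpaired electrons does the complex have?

1

Mn is in group 7, so Mn²⁺ is d⁵ (7 − 2 = 5).
Since Δ₀ = 31700 cm⁻¹ > P = 30100 cm⁻¹, the complex adopts the low-spin configuration.
That gives t₂g⁵ eg⁰.
Unpaired electrons: 1.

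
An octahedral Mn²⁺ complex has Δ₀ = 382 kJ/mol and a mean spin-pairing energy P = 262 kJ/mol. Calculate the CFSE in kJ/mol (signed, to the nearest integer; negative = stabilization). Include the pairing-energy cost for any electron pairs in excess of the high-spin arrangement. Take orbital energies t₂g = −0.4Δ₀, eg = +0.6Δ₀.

Mn sits in group 7; removing 2 electrons leaves Mn²⁺ with 7 − 2 = 5 d electrons.
Δ₀ > P, so pairing is preferred: the ground state is low-spin.
Filling d⁵ accordingly: t₂g⁵ eg⁰.
Orbital CFSE = -2.0Δ₀ = -2.0 × 382 = -764 kJ/mol.
Excess pairs vs high-spin: 2 − 0 = 2; pairing cost = +524 kJ/mol.
Net CFSE = -764 + 524 = -240 kJ/mol.

-240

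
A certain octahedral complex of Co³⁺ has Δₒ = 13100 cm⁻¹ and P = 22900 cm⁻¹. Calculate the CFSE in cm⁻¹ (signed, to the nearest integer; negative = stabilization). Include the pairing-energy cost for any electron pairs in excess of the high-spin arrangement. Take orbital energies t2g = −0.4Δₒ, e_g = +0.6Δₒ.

-5240

Co³⁺: group 9, so d-count = 9 − 3 = 6.
Since Δₒ = 13100 cm⁻¹ < P = 22900 cm⁻¹, the complex adopts the high-spin configuration.
Filling d⁶ accordingly: t2g^4 e_g^2.
Orbital CFSE = -0.4Δₒ = -0.4 × 13100 = -5240 cm⁻¹.
High-spin has no excess pairs, so no pairing correction applies.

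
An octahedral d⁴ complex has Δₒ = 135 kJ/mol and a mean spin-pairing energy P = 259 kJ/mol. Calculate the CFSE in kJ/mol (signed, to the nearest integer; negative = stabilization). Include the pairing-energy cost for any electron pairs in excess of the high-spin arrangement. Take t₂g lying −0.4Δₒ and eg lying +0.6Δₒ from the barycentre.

-81

Δₒ < P, so pairing is avoided: the ground state is high-spin.
Configuration: t₂g³ eg¹.
Orbital CFSE = -0.6Δₒ = -0.6 × 135 = -81 kJ/mol.
High-spin has no excess pairs, so no pairing correction applies.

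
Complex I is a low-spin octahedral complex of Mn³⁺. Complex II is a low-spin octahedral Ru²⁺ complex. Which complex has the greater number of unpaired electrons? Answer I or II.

I

I: Mn sits in group 7; removing 3 electrons leaves Mn³⁺ with 7 − 3 = 4 d electrons; t₂g⁴ eg⁰ → 2 unpaired.
II: Group 8 minus oxidation state +2 gives a d⁶ configuration for Ru²⁺; t₂g⁶ eg⁰ → 0 unpaired.
So I has more unpaired electrons.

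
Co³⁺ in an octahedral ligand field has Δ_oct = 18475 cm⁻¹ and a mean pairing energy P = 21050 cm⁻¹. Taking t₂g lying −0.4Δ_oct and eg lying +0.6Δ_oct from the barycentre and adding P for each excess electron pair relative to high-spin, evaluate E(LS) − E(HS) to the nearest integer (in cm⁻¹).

5150

Co sits in group 9; removing 3 electrons leaves Co³⁺ with 9 − 3 = 6 d electrons.
High-spin d⁶ fills as t₂g⁴ eg² with CFSE 4(−0.4) + 2(+0.6) = -0.4Δ_oct = -7390 cm⁻¹.
For low-spin the configuration is t₂g⁶ eg⁰: orbital energy -2.4 × 18475 = -44340 cm⁻¹, and 2 additional pairs relative to high-spin add 42100 cm⁻¹, giving -2240 cm⁻¹.
The difference is -2240 − (-7390) = 5150 cm⁻¹, so high-spin lies lower.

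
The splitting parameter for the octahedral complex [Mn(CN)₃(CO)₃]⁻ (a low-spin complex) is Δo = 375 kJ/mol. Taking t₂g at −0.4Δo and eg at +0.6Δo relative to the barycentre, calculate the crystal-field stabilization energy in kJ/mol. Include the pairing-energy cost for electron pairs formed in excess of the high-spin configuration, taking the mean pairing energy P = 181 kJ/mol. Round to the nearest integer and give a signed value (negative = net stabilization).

Ligand charges: 3×(-1) from CN⁻ and 3×(+0) from CO sum to -3; with overall charge -1, Mn is +2.
Mn is in group 7, so Mn²⁺ is d⁵ (7 − 2 = 5).
The d⁵ electrons fill as t₂g⁵ eg⁰.
CFSE(orbital) = 5×(-0.4Δo) + 0×(0.6Δo) = -2.0Δo; with Δo = 375 kJ/mol that is -750 kJ/mol.
High-spin d⁵ would be t₂g³ eg² with 0 pairs; low-spin has 2, so 2 excess pairs cost +2P = +362 kJ/mol.
Combining: -750 + 362 = -388 kJ/mol.

-388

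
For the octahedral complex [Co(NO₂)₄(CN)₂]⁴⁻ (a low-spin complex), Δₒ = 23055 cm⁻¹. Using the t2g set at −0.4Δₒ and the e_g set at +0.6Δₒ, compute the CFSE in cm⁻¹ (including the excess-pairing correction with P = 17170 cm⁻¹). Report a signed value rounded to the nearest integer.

-24329

Ligand charges: 4×(-1) from NO₂⁻ and 2×(-1) from CN⁻ sum to -6; with overall charge -4, Co is +2.
Group 9 minus oxidation state +2 gives a d⁷ configuration for Co²⁺.
The d⁷ electrons fill as t2g^6 e_g^1.
The orbital stabilization is -1.8Δₒ = -1.8 × 23055 = -41499 cm⁻¹.
Pairing penalty: 3 pairs vs 2 in the high-spin reference → 1 extra × P = 17170 cm⁻¹.
Overall CFSE = -41499 + 17170 = -24329 cm⁻¹.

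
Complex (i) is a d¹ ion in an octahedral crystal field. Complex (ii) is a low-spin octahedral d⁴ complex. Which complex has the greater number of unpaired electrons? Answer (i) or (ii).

(ii)

(i): For octahedral d¹ the high- and low-spin configurations coincide; t2g^1 e_g^0 → 1 unpaired.
(ii): t₂g⁴ eg⁰ → 2 unpaired.
So (ii) has more unpaired electrons.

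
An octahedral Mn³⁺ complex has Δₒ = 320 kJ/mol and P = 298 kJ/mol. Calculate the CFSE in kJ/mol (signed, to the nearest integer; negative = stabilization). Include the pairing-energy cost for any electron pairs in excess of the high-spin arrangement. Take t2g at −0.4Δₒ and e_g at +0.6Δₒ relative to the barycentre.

-214

Group 7 minus oxidation state +3 gives a d⁴ configuration for Mn³⁺.
Here Δₒ > P (320 > 298), so the low-spin state is favoured.
Filling d⁴ accordingly: t2g^4 e_g^0.
Orbital CFSE = -1.6Δₒ = -1.6 × 320 = -512 kJ/mol.
Excess pairs vs high-spin: 1 − 0 = 1; pairing cost = +298 kJ/mol.
Net CFSE = -512 + 298 = -214 kJ/mol.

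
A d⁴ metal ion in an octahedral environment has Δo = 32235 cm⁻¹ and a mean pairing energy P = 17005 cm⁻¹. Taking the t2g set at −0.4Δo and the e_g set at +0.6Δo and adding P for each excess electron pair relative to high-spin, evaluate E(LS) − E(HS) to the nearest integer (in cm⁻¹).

-15230

In the high-spin limit (t2g^3 e_g^1) the orbital term is -0.6Δo = -19341 cm⁻¹, with no excess pairing.
Low-spin t2g^4 e_g^0 gives -1.6Δo = -51576 cm⁻¹, but forming 1 extra pair costs 1P = 17005 cm⁻¹, so E(LS) = -51576 + 17005 = -34571 cm⁻¹.
Thus E(LS) − E(HS) = -15230 cm⁻¹.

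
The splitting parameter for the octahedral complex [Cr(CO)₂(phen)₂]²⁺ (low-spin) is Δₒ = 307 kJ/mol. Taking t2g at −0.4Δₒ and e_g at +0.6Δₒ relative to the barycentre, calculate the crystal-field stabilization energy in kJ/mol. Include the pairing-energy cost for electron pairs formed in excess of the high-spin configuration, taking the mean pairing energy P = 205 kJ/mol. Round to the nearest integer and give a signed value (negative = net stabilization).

Ligand charges: 2×(+0) from CO and 2×(+0) from phen sum to +0; with overall charge +2, Cr is +2.
Cr is in group 6, so Cr²⁺ is d⁴ (6 − 2 = 4).
Configuration: t2g^4 e_g^0.
CFSE(orbital) = 4×(-0.4Δₒ) + 0×(0.6Δₒ) = -1.6Δₒ; with Δₒ = 307 kJ/mol that is -491 kJ/mol.
Relative to high-spin t2g^3 e_g^1 (0 paired), the low-spin configuration has 1 additional pair, contributing +1 × 205 = +205 kJ/mol.
Net CFSE = -491 + 205 = -286 kJ/mol.

-286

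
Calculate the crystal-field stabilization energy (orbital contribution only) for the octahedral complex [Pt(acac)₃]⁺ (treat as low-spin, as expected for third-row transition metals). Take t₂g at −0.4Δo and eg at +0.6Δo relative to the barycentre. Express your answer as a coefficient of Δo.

Each acac⁻ contributes -1; 3 × (-1) = -3. With overall charge +1, Pt is in the +4 oxidation state.
Pt⁴⁺: group 10, so d-count = 10 − 4 = 6.
Configuration: t₂g⁶ eg⁰.
CFSE = 6(-0.4Δo) + 0(0.6Δo) = -2.4Δo + 0.0Δo = -2.4Δo.

-2.4 Δo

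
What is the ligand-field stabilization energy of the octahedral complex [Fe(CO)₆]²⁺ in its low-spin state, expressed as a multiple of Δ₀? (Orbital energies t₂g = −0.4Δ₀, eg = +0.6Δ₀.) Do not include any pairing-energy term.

CO is neutral, so the +2 overall charge sits on Fe: oxidation state +2.
Fe sits in group 8; removing 2 electrons leaves Fe²⁺ with 8 − 2 = 6 d electrons.
Configuration: t₂g⁶ eg⁰.
CFSE = 6(-0.4Δ₀) + 0(0.6Δ₀) = -2.4Δ₀ + 0.0Δ₀ = -2.4Δ₀.

-2.4 Δ₀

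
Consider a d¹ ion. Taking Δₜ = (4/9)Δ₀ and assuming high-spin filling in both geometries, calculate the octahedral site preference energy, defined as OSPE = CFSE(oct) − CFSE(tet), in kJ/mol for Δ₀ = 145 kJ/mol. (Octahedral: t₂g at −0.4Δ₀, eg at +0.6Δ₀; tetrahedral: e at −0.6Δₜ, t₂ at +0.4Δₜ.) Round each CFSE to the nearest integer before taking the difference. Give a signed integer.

Octahedral high-spin t₂g¹ eg⁰: CFSE = -0.4 × 145 = -58 kJ/mol.
In a tetrahedral site the filling is e¹ t₂⁰: CFSE(tet) = -0.6Δₜ = -0.6 × (4/9)(145) = -39 kJ/mol.
Subtracting, OSPE = -58 − (-39) = -19 kJ/mol.

-19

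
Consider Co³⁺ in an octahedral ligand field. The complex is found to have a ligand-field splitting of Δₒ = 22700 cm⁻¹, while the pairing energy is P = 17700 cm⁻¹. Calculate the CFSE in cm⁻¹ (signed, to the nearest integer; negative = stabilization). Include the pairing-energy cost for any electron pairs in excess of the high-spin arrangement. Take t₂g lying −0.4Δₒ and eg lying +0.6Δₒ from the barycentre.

Co is in group 9, so Co³⁺ is d⁶ (9 − 3 = 6).
With Δₒ > P the complex is low-spin.
Filling d⁶ accordingly: t₂g⁶ eg⁰.
Orbital CFSE = -2.4Δₒ = -2.4 × 22700 = -54480 cm⁻¹.
Excess pairs vs high-spin: 3 − 1 = 2; pairing cost = +35400 cm⁻¹.
Net CFSE = -54480 + 35400 = -19080 cm⁻¹.

-19080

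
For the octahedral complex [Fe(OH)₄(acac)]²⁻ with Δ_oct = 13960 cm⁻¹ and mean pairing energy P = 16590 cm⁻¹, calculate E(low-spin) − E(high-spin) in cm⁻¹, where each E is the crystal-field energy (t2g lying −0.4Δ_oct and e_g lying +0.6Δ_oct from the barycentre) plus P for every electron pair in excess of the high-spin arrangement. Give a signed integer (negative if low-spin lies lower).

Ligand charges: 4×(-1) from OH⁻ and 1×(-1) from acac⁻ sum to -5; with overall charge -2, Fe is +3.
Group 8 minus oxidation state +3 gives a d⁵ configuration for Fe³⁺.
High-spin d⁵ fills as t2g^3 e_g^2 with CFSE 3(−0.4) + 2(+0.6) = 0.0Δ_oct = 0 cm⁻¹.
For low-spin the configuration is t2g^5 e_g^0: orbital energy -2.0 × 13960 = -27920 cm⁻¹, and 2 additional pairs relative to high-spin add 33180 cm⁻¹, giving 5260 cm⁻¹.
Thus E(LS) − E(HS) = 5260 cm⁻¹.

5260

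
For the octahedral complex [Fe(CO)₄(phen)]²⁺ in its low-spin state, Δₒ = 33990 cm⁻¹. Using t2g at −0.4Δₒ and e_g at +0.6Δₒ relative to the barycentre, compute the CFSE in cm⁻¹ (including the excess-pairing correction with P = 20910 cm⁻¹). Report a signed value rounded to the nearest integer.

Ligand charges: 4×(+0) from CO and 1×(+0) from phen sum to +0; with overall charge +2, Fe is +2.
Fe²⁺: group 8, so d-count = 8 − 2 = 6.
Configuration: t2g^6 e_g^0.
CFSE(orbital) = 6×(-0.4Δₒ) + 0×(0.6Δₒ) = -2.4Δₒ; with Δₒ = 33990 cm⁻¹ that is -81576 cm⁻¹.
Pairing penalty: 3 pairs vs 1 in the high-spin reference → 2 extra × P = 41820 cm⁻¹.
Overall CFSE = -81576 + 41820 = -39756 cm⁻¹.

-39756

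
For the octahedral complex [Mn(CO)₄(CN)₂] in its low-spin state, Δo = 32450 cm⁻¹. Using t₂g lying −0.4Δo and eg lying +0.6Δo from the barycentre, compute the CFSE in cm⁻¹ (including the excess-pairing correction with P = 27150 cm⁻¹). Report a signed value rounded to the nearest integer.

Ligand charges: 4×(+0) from CO and 2×(-1) from CN⁻ sum to -2; with overall charge +0, Mn is +2.
Group 7 minus oxidation state +2 gives a d⁵ configuration for Mn²⁺.
Electron filling gives t₂g⁵ eg⁰.
Orbital CFSE = 5(-0.4) + 0(0.6) = -2.0Δo = -2.0 × 32450 = -64900 cm⁻¹.
High-spin d⁵ would be t₂g³ eg² with 0 pairs; low-spin has 2, so 2 excess pairs cost +2P = +54300 cm⁻¹.
Net CFSE = -64900 + 54300 = -10600 cm⁻¹.

-10600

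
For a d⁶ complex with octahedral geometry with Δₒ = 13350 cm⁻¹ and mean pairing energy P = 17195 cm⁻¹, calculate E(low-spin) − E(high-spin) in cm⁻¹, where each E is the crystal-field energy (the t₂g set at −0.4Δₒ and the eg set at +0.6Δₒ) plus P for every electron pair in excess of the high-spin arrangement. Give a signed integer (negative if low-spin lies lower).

7690

High-spin d⁶ fills as t₂g⁴ eg² with CFSE 4(−0.4) + 2(+0.6) = -0.4Δₒ = -5340 cm⁻¹.
For low-spin the configuration is t₂g⁶ eg⁰: orbital energy -2.4 × 13350 = -32040 cm⁻¹, and 2 additional pairs relative to high-spin add 34390 cm⁻¹, giving 2350 cm⁻¹.
The difference is 2350 − (-5340) = 7690 cm⁻¹, so high-spin lies lower.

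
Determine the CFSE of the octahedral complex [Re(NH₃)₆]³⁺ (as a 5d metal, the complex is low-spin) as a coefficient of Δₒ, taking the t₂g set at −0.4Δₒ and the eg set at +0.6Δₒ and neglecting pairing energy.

NH₃ is neutral, so the +3 overall charge sits on Re: oxidation state +3.
Re sits in group 7; removing 3 electrons leaves Re³⁺ with 7 − 3 = 4 d electrons.
Configuration: t₂g⁴ eg⁰.
CFSE = 4(-0.4Δₒ) + 0(0.6Δₒ) = -1.6Δₒ + 0.0Δₒ = -1.6Δₒ.

-1.6 Δₒ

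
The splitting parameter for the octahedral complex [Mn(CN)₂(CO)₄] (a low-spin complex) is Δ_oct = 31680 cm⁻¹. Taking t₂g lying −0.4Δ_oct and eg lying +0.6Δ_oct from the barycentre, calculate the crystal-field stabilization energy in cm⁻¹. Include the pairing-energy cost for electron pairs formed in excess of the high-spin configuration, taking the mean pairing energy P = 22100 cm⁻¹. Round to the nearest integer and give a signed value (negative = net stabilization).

Ligand charges: 2×(-1) from CN⁻ and 4×(+0) from CO sum to -2; with overall charge +0, Mn is +2.
Group 7 minus oxidation state +2 gives a d⁵ configuration for Mn²⁺.
The d⁵ electrons fill as t₂g⁵ eg⁰.
CFSE(orbital) = 5×(-0.4Δ_oct) + 0×(0.6Δ_oct) = -2.0Δ_oct; with Δ_oct = 31680 cm⁻¹ that is -63360 cm⁻¹.
High-spin d⁵ would be t₂g³ eg² with 0 pairs; low-spin has 2, so 2 excess pairs cost +2P = +44200 cm⁻¹.
Combining: -63360 + 44200 = -19160 cm⁻¹.

-19160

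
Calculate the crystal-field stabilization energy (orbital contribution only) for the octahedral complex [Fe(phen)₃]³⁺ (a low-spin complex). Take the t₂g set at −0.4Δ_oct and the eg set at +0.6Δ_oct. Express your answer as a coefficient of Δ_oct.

-2.0 Δ_oct

phen is neutral, so the +3 overall charge sits on Fe: oxidation state +3.
Fe sits in group 8; removing 3 electrons leaves Fe³⁺ with 8 − 3 = 5 d electrons.
Configuration: t₂g⁵ eg⁰.
CFSE = 5(-0.4Δ_oct) + 0(0.6Δ_oct) = -2.0Δ_oct + 0.0Δ_oct = -2.0Δ_oct.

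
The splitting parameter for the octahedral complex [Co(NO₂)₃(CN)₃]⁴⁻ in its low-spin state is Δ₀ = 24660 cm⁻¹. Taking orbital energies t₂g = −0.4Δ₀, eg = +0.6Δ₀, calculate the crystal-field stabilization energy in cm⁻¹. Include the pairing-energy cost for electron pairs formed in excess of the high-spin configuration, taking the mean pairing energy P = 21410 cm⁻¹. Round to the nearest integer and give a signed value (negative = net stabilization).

-22978

Ligand charges: 3×(-1) from NO₂⁻ and 3×(-1) from CN⁻ sum to -6; with overall charge -4, Co is +2.
Co sits in group 9; removing 2 electrons leaves Co²⁺ with 9 − 2 = 7 d electrons.
Electron filling gives t₂g⁶ eg¹.
CFSE(orbital) = 6×(-0.4Δ₀) + 1×(0.6Δ₀) = -1.8Δ₀; with Δ₀ = 24660 cm⁻¹ that is -44388 cm⁻¹.
High-spin d⁷ would be t₂g⁵ eg² with 2 pairs; low-spin has 3, so 1 excess pair costs +1P = +21410 cm⁻¹.
Combining: -44388 + 21410 = -22978 cm⁻¹.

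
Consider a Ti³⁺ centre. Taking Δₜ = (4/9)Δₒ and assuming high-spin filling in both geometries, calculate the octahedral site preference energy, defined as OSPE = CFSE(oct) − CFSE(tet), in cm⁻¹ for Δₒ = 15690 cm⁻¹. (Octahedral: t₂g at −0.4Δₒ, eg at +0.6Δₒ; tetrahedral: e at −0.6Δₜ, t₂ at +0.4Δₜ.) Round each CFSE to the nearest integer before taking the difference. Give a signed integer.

-2092

Ti sits in group 4; removing 3 electrons leaves Ti³⁺ with 4 − 3 = 1 d electrons.
Octahedral (high-spin): t₂g¹ eg⁰, CFSE = 1(−0.4) + 0(+0.6) = -0.4Δₒ = -0.4 × 15690 = -6276 cm⁻¹.
In a tetrahedral site the filling is e¹ t₂⁰: CFSE(tet) = -0.6Δₜ = -0.6 × (4/9)(15690) = -4184 cm⁻¹.
Subtracting, OSPE = -6276 − (-4184) = -2092 cm⁻¹.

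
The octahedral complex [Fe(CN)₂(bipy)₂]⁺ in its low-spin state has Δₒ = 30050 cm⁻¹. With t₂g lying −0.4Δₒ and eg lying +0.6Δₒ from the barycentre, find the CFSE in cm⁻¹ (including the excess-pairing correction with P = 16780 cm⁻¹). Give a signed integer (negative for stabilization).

-26540

Ligand charges: 2×(-1) from CN⁻ and 2×(+0) from bipy sum to -2; with overall charge +1, Fe is +3.
Group 8 minus oxidation state +3 gives a d⁵ configuration for Fe³⁺.
The d⁵ electrons fill as t₂g⁵ eg⁰.
The orbital stabilization is -2.0Δₒ = -2.0 × 30050 = -60100 cm⁻¹.
Pairing penalty: 2 pairs vs 0 in the high-spin reference → 2 extra × P = 33560 cm⁻¹.
Net CFSE = -60100 + 33560 = -26540 cm⁻¹.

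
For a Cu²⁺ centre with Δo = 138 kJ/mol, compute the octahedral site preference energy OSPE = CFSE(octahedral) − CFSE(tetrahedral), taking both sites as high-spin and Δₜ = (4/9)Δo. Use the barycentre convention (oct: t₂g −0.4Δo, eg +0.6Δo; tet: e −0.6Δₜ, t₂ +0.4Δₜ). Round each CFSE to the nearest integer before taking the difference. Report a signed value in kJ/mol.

Cu sits in group 11; removing 2 electrons leaves Cu²⁺ with 11 − 2 = 9 d electrons.
Octahedral (high-spin): t₂g⁶ eg³, CFSE = 6(−0.4) + 3(+0.6) = -0.6Δo = -0.6 × 138 = -83 kJ/mol.
Tetrahedral e⁴ t₂⁵ gives -0.4Δₜ = -0.4 × (4/9) × 138 = -25 kJ/mol.
Subtracting, OSPE = -83 − (-25) = -58 kJ/mol.

-58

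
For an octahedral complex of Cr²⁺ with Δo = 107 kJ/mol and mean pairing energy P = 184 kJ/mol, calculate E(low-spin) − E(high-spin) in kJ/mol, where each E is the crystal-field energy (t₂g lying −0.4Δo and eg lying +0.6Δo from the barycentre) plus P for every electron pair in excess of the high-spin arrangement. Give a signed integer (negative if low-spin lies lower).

Cr²⁺: group 6, so d-count = 6 − 2 = 4.
In the high-spin limit (t₂g³ eg¹) the orbital term is -0.6Δo = -64 kJ/mol, with no excess pairing.
For low-spin the configuration is t₂g⁴ eg⁰: orbital energy -1.6 × 107 = -171 kJ/mol, and 1 additional pair relative to high-spin adds 184 kJ/mol, giving 13 kJ/mol.
Thus E(LS) − E(HS) = 77 kJ/mol.

77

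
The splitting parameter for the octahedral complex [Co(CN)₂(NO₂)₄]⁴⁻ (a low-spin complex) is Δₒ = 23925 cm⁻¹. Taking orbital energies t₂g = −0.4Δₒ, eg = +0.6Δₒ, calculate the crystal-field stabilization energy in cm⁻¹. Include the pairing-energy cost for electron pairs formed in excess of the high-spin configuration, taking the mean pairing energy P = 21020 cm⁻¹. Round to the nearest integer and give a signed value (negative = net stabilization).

-22045

Ligand charges: 2×(-1) from CN⁻ and 4×(-1) from NO₂⁻ sum to -6; with overall charge -4, Co is +2.
Co sits in group 9; removing 2 electrons leaves Co²⁺ with 9 − 2 = 7 d electrons.
Electron filling gives t₂g⁶ eg¹.
The orbital stabilization is -1.8Δₒ = -1.8 × 23925 = -43065 cm⁻¹.
High-spin d⁷ would be t₂g⁵ eg² with 2 pairs; low-spin has 3, so 1 excess pair costs +1P = +21020 cm⁻¹.
Net CFSE = -43065 + 21020 = -22045 cm⁻¹.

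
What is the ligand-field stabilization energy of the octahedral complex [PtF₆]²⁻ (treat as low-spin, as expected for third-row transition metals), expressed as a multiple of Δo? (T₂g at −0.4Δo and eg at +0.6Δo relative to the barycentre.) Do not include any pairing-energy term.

-2.4 Δo

Each F⁻ contributes -1; 6 × (-1) = -6. With overall charge -2, Pt is in the +4 oxidation state.
Pt sits in group 10; removing 4 electrons leaves Pt⁴⁺ with 10 − 4 = 6 d electrons.
Configuration: t₂g⁶ eg⁰.
CFSE = 6(-0.4Δo) + 0(0.6Δo) = -2.4Δo + 0.0Δo = -2.4Δo.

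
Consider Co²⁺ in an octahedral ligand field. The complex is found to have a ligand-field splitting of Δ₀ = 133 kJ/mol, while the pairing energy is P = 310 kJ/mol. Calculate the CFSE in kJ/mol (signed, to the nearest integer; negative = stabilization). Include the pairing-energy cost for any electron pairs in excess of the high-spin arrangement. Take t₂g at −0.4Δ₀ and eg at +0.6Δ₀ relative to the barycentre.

Co²⁺: group 9, so d-count = 9 − 2 = 7.
Since Δ₀ = 133 kJ/mol < P = 310 kJ/mol, the complex adopts the high-spin configuration.
Configuration: t₂g⁵ eg².
Orbital CFSE = -0.8Δ₀ = -0.8 × 133 = -106 kJ/mol.
High-spin has no excess pairs, so no pairing correction applies.

-106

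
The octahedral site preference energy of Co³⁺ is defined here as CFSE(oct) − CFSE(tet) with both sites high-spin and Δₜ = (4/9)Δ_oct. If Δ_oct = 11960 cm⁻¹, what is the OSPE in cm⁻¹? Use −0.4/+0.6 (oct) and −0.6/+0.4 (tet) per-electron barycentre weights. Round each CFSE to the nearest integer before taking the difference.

-1595

Group 9 minus oxidation state +3 gives a d⁶ configuration for Co³⁺.
Octahedral high-spin t2g^4 e_g^2: CFSE = -0.4 × 11960 = -4784 cm⁻¹.
In a tetrahedral site the filling is e^3 t2^3: CFSE(tet) = -0.6Δₜ = -0.6 × (4/9)(11960) = -3189 cm⁻¹.
Subtracting, OSPE = -4784 − (-3189) = -1595 cm⁻¹.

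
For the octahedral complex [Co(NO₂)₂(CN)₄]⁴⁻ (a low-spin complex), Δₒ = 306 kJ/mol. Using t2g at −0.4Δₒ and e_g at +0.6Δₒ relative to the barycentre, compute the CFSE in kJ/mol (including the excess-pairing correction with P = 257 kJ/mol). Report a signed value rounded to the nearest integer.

-294

Ligand charges: 2×(-1) from NO₂⁻ and 4×(-1) from CN⁻ sum to -6; with overall charge -4, Co is +2.
Group 9 minus oxidation state +2 gives a d⁷ configuration for Co²⁺.
The d⁷ electrons fill as t2g^6 e_g^1.
The orbital stabilization is -1.8Δₒ = -1.8 × 306 = -551 kJ/mol.
Pairing penalty: 3 pairs vs 2 in the high-spin reference → 1 extra × P = 257 kJ/mol.
Combining: -551 + 257 = -294 kJ/mol.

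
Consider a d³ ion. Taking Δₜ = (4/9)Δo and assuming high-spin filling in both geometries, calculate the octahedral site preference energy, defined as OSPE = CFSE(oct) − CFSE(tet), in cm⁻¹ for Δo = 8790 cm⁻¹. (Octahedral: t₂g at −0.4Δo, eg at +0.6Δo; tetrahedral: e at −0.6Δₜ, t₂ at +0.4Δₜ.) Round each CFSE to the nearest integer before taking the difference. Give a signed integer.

Octahedral (high-spin): t2g^3 e_g^0, CFSE = 3(−0.4) + 0(+0.6) = -1.2Δo = -1.2 × 8790 = -10548 cm⁻¹.
In a tetrahedral site the filling is e^2 t2^1: CFSE(tet) = -0.8Δₜ = -0.8 × (4/9)(8790) = -3125 cm⁻¹.
OSPE = CFSE(oct) − CFSE(tet) = -10548 − (-3125) = -7423 cm⁻¹.

-7423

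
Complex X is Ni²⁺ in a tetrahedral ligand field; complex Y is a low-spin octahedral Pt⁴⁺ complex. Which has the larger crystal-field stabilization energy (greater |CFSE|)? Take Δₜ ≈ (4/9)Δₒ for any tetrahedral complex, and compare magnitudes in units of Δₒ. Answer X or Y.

Y

X: Ni²⁺: group 10, so d-count = 10 − 2 = 8; Tetrahedral fields are weak (Δₜ ≈ 4/9 Δₒ), so electrons fill high-spin; e⁴ t₂⁴, CFSE = -0.8Δₜ ≈ -0.36Δₒ.
Y: Pt is in group 10, so Pt⁴⁺ is d⁶ (10 − 4 = 6); t2g^6 e_g^0, CFSE = -2.4Δₒ.
So Y has the larger |CFSE|.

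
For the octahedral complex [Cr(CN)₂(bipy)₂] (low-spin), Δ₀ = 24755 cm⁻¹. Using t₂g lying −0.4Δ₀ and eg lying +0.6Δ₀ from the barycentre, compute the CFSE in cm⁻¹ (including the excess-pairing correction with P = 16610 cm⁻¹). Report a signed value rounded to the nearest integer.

Ligand charges: 2×(-1) from CN⁻ and 2×(+0) from bipy sum to -2; with overall charge +0, Cr is +2.
Group 6 minus oxidation state +2 gives a d⁴ configuration for Cr²⁺.
Configuration: t₂g⁴ eg⁰.
CFSE(orbital) = 4×(-0.4Δ₀) + 0×(0.6Δ₀) = -1.6Δ₀; with Δ₀ = 24755 cm⁻¹ that is -39608 cm⁻¹.
High-spin d⁴ would be t₂g³ eg¹ with 0 pairs; low-spin has 1, so 1 excess pair costs +1P = +16610 cm⁻¹.
Net CFSE = -39608 + 16610 = -22998 cm⁻¹.

-22998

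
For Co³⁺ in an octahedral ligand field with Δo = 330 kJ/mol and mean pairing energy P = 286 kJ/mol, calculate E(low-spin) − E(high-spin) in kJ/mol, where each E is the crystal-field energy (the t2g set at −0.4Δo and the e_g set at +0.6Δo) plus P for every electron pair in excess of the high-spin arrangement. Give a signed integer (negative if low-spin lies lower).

Co³⁺: group 9, so d-count = 9 − 3 = 6.
In the high-spin limit (t2g^4 e_g^2) the orbital term is -0.4Δo = -132 kJ/mol, with no excess pairing.
For low-spin the configuration is t2g^6 e_g^0: orbital energy -2.4 × 330 = -792 kJ/mol, and 2 additional pairs relative to high-spin add 572 kJ/mol, giving -220 kJ/mol.
The difference is -220 − (-132) = -88 kJ/mol, so low-spin lies lower.

-88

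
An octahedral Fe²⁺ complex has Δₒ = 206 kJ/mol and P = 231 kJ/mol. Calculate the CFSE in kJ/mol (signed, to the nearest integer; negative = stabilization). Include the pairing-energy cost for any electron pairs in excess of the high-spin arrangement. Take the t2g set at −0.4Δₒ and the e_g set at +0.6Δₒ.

-82

Fe²⁺: group 8, so d-count = 8 − 2 = 6.
Here Δₒ < P (206 < 231), so the high-spin state is favoured.
That gives t2g^4 e_g^2.
Orbital CFSE = -0.4Δₒ = -0.4 × 206 = -82 kJ/mol.
High-spin has no excess pairs, so no pairing correction applies.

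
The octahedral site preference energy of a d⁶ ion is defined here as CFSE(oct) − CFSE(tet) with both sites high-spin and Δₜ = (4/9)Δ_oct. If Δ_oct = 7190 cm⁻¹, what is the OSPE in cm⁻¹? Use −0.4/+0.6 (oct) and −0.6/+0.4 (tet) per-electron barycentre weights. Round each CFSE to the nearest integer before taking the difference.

-959

Octahedral high-spin t₂g⁴ eg²: CFSE = -0.4 × 7190 = -2876 cm⁻¹.
Tetrahedral e³ t₂³ gives -0.6Δₜ = -0.6 × (4/9) × 7190 = -1917 cm⁻¹.
Subtracting, OSPE = -2876 − (-1917) = -959 cm⁻¹.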